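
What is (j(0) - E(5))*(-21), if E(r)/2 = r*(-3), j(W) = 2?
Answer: -672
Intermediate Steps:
E(r) = -6*r (E(r) = 2*(r*(-3)) = 2*(-3*r) = -6*r)
(j(0) - E(5))*(-21) = (2 - (-6)*5)*(-21) = (2 - 1*(-30))*(-21) = (2 + 30)*(-21) = 32*(-21) = -672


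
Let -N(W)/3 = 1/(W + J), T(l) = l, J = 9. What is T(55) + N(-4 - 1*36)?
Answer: 1708/31 ≈ 55.097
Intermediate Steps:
N(W) = -3/(9 + W) (N(W) = -3/(W + 9) = -3/(9 + W))
T(55) + N(-4 - 1*36) = 55 - 3/(9 + (-4 - 1*36)) = 55 - 3/(9 + (-4 - 36)) = 55 - 3/(9 - 40) = 55 - 3/(-31) = 55 - 3*(-1/31) = 55 + 3/31 = 1708/31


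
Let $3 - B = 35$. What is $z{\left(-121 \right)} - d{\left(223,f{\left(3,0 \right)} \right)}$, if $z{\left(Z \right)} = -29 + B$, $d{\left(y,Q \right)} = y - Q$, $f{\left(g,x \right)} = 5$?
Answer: $-279$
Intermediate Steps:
$B = -32$ ($B = 3 - 35 = -32$)
$z{\left(Z \right)} = -61$ ($z{\left(Z \right)} = -29 - 32 = -61$)
$z{\left(-121 \right)} - d{\left(223,f{\left(3,0 \right)} \right)} = -61 - \left(223 - 5\right) = -61 - 218 = -279$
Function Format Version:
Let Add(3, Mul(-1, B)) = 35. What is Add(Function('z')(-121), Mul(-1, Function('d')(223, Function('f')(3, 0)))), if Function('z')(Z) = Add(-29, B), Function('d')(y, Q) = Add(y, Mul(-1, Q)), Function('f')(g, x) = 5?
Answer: -279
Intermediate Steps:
B = -32 (B = Add(3, Mul(-1, 35)) = Add(3, -35) = -32)
Function('z')(Z) = -61 (Function('z')(Z) = Add(-29, -32) = -61)
Add(Function('z')(-121), Mul(-1, Function('d')(223, Function('f')(3, 0)))) = Add(-61, Mul(-1, Add(223, Mul(-1, 5)))) = Add(-61, Mul(-1, Add(223, -5))) = Add(-61, Mul(-1, 218)) = Add(-61, -218) = -279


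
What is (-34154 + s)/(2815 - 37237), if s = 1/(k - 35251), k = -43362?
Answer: 894982801/902005562 ≈ 0.99221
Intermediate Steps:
s = -1/78613 (s = 1/(-43362 - 35251) = 1/(-78613) = -1/78613 ≈ -1.2721e-5)
(-34154 + s)/(2815 - 37237) = (-34154 - 1/78613)/(2815 - 37237) = -2684948403/78613/(-34422) = -2684948403/78613*(-1/34422) = 894982801/902005562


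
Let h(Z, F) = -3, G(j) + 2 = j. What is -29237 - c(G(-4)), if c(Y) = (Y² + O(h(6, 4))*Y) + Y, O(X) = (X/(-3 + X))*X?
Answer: -29276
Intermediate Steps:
G(j) = -2 + j
O(X) = X²/(-3 + X)
c(Y) = Y² - Y/2 (c(Y) = (Y² + ((-3)²/(-3 - 3))*Y) + Y = (Y² + (9/(-6))*Y) + Y = (Y² + (9*(-⅙))*Y) + Y = (Y² - 3*Y/2) + Y = Y² - Y/2)
-29237 - c(G(-4)) = -29237 - (-2 - 4)*(-½ + (-2 - 4)) = -29237 - (-6)*(-½ - 6) = -29237 - (-6)*(-13)/2 = -29237 - 1*39 = -29237 - 39 = -29276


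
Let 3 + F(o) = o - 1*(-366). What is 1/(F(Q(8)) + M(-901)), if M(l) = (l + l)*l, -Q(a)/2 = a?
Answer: 1/1623949 ≈ 6.1578e-7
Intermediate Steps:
Q(a) = -2*a
M(l) = 2*l**2 (M(l) = (2*l)*l = 2*l**2)
F(o) = 363 + o (F(o) = -3 + (o - 1*(-366)) = -3 + (o + 366) = -3 + (366 + o) = 363 + o)
1/(F(Q(8)) + M(-901)) = 1/((363 - 2*8) + 2*(-901)**2) = 1/((363 - 16) + 2*811801) = 1/(347 + 1623602) = 1/1623949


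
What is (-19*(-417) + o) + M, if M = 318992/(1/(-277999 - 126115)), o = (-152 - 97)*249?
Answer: -128909187166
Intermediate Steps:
o = -62001 (o = -249*249 = -62001)
M = -128909133088 (M = 318992/(1/(-404114)) = 318992/(-1/404114) = 318992*(-404114) = -128909133088)
(-19*(-417) + o) + M = (-19*(-417) - 62001) - 128909133088 = (7923 - 62001) - 128909133088 = -54078 - 128909133088 = -128909187166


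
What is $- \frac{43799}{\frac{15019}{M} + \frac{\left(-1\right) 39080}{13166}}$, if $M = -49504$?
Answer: $\frac{14273429756768}{1066178237} \approx 13387.0$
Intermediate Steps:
$- \frac{43799}{\frac{15019}{M} + \frac{\left(-1\right) 39080}{13166}} = - \frac{43799}{\frac{15019}{-49504} + \frac{\left(-1\right) 39080}{13166}} = - \frac{43799}{15019 \left(- \frac{1}{49504}\right) - \frac{19540}{6583}} = - \frac{43799}{- \frac{15019}{49504} - \frac{19540}{6583}} = - \frac{43799}{- \frac{1066178237}{325884832}} = \left(-43799\right) \left(- \frac{325884832}{1066178237}\right) = \frac{14273429756768}{1066178237}$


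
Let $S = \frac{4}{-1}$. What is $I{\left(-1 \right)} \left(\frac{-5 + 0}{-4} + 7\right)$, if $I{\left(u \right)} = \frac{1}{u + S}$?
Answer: $- \frac{33}{20} \approx -1.65$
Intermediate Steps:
$S = -4$ ($S = 4 \left(-1\right) = -4$)
$I{\left(u \right)} = \frac{1}{-4 + u}$ ($I{\left(u \right)} = \frac{1}{u - 4} = \frac{1}{-4 + u}$)
$I{\left(-1 \right)} \left(\frac{-5 + 0}{-4} + 7\right) = \frac{\frac{-5 + 0}{-4} + 7}{-4 - 1} = \frac{\left(-5\right) \left(- \frac{1}{4}\right) + 7}{-5} = - \frac{\frac{5}{4} + 7}{5} = \left(- \frac{1}{5}\right) \frac{33}{4} = - \frac{33}{20}$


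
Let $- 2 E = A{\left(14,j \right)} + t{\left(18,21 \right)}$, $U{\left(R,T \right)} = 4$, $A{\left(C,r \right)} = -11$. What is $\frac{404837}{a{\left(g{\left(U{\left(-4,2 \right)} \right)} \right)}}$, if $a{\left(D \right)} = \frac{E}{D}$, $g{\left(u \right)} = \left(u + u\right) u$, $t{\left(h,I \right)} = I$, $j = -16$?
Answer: $- \frac{12954784}{5} \approx -2.591 \cdot 10^{6}$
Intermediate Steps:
$E = -5$ ($E = - \frac{-11 + 21}{2} = \left(- \frac{1}{2}\right) 10 = -5$)
$g{\left(u \right)} = 2 u^{2}$ ($g{\left(u \right)} = 2 u u = 2 u^{2}$)
$a{\left(D \right)} = - \frac{5}{D}$
$\frac{404837}{a{\left(g{\left(U{\left(-4,2 \right)} \right)} \right)}} = \frac{404837}{\left(-5\right) \frac{1}{2 \cdot 4^{2}}} = \frac{404837}{\left(-5\right) \frac{1}{2 \cdot 16}} = \frac{404837}{\left(-5\right) \frac{1}{32}} = \frac{404837}{- \frac{5}{32}} = 404837 \left(- \frac{32}{5}\right) = - \frac{12954784}{5}$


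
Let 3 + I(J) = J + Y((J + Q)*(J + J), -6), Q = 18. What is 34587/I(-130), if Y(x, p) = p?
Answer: -34587/139 ≈ -248.83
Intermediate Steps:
I(J) = -9 + J (I(J) = -3 + (J - 6) = -3 + (-6 + J) = -9 + J)
34587/I(-130) = 34587/(-9 - 130) = 34587/(-139) = 34587*(-1/139) = -34587/139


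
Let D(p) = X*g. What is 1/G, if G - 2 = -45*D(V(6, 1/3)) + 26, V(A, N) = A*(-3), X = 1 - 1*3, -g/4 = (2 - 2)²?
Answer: 1/28 ≈ 0.035714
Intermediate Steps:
g = 0 (g = -4*(2 - 2)² = -4*0² = -4*0 = 0)
X = -2 (X = 1 - 3 = -2)
V(A, N) = -3*A
D(p) = 0 (D(p) = -2*0 = 0)
G = 28 (G = 2 + (-45*0 + 26) = 2 + (0 + 26) = 2 + 26 = 28)
1/G = 1/28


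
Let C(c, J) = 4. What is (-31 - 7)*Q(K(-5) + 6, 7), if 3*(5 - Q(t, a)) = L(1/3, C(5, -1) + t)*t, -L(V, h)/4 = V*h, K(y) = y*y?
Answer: -166630/9 ≈ -18514.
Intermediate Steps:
K(y) = y**2
L(V, h) = -4*V*h
Q(t, a) = 5 - t*(-16/3 - 4*t/3)/3 (Q(t, a) = 5 - (-4*(4 + t)/3)*t/3 = 5 - (-4*1/3*(4 + t))*t/3 = 5 - (-16/3 - 4*t/3)*t/3 = 5 - t*(-16/3 - 4*t/3)/3)
(-31 - 7)*Q(K(-5) + 6, 7) = (-31 - 7)*(5 + 4*((-5)**2 + 6)*(4 + ((-5)**2 + 6))/9) = -38*(5 + 4*(25 + 6)*(4 + (25 + 6))/9) = -38*(5 + (4/9)*31*(4 + 31)) = -38*(5 + (4/9)*31*35) = -38*(5 + 4340/9) = -38*4385/9 = -166630/9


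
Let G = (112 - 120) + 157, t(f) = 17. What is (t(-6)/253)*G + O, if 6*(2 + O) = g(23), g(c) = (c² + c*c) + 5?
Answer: 281101/1518 ≈ 185.18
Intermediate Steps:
g(c) = 5 + 2*c² (g(c) = (c² + c²) + 5 = 2*c² + 5 = 5 + 2*c²)
G = 149 (G = -8 + 157 = 149)
O = 1051/6 (O = -2 + (5 + 2*23²)/6 = -2 + (5 + 2*529)/6 = -2 + (5 + 1058)/6 = -2 + (⅙)*1063 = -2 + 1063/6 = 1051/6 ≈ 175.17)
(t(-6)/253)*G + O = (17/253)*149 + 1051/6 = 2533/253 + 1051/6 = 281101/1518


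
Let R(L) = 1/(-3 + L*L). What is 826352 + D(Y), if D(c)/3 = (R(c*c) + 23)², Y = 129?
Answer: 21163854091617685111081/25562093453267628 ≈ 8.2794e+5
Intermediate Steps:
R(L) = 1/(-3 + L²)
D(c) = 3*(23 + 1/(-3 + c⁴))² (D(c) = 3*(1/(-3 + (c*c)²) + 23)² = 3*(1/(-3 + (c²)²) + 23)² = 3*(1/(-3 + c⁴) + 23)² = 3*(23 + 1/(-3 + c⁴))²)
826352 + D(Y) = 826352 + 3*(-68 + 23*129⁴)²/(-3 + 129⁴)² = 826352 + 3*(-68 + 23*276922881)²/(-3 + 276922881)² = 826352 + 3*(-68 + 6369226263)²/276922878² = 826352 + 3*6369226195²*(1/76686280359802884) = 826352 + 3*40567042323074178025*(1/76686280359802884) = 826352 + 40567042323074178025/25562093453267628 = 21163854091617685111081/25562093453267628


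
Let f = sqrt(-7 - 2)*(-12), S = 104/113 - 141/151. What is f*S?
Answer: 8244*I/17063 ≈ 0.48315*I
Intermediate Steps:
S = -229/17063 (S = 104*(1/113) - 141*1/151 = 104/113 - 141/151 = -229/17063 ≈ -0.013421)
f = -36*I (f = sqrt(-9)*(-12) = (3*I)*(-12) = -36*I ≈ -36.0*I)
f*S = -36*I*(-229/17063) = 8244*I/17063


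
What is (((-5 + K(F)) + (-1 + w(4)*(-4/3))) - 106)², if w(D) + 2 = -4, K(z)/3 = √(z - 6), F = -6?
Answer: 10708 - 1248*I*√3 ≈ 10708.0 - 2161.6*I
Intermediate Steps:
K(z) = 3*√(-6 + z) (K(z) = 3*√(z - 6) = 3*√(-6 + z))
w(D) = -6 (w(D) = -2 - 4 = -6)
(((-5 + K(F)) + (-1 + w(4)*(-4/3))) - 106)² = (((-5 + 3*√(-6 - 6)) + (-1 - (-24)/3)) - 106)² = (((-5 + 3*√(-12)) + (-1 - (-24)/3)) - 106)² = (((-5 + 3*(2*I*√3)) + (-1 - 6*(-4/3))) - 106)² = (((-5 + 6*I*√3) + (-1 + 8)) - 106)² = (((-5 + 6*I*√3) + 7) - 106)² = ((2 + 6*I*√3) - 106)² = (-104 + 6*I*√3)²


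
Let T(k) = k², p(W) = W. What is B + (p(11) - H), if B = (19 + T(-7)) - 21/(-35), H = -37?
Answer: 583/5 ≈ 116.60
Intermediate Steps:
B = 343/5 (B = (19 + (-7)²) - 21/(-35) = (19 + 49) - 21*(-1/35) = 68 + ⅗ = 343/5 ≈ 68.600)
B + (p(11) - H) = 343/5 + (11 - 1*(-37)) = 343/5 + (11 + 37) = 343/5 + 48 = 583/5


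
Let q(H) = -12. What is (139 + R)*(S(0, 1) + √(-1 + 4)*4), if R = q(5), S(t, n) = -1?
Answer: -127 + 508*√3 ≈ 752.88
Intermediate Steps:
R = -12
(139 + R)*(S(0, 1) + √(-1 + 4)*4) = (139 - 12)*(-1 + √(-1 + 4)*4) = 127*(-1 + √3*4) = 127*(-1 + 4*√3) = -127 + 508*√3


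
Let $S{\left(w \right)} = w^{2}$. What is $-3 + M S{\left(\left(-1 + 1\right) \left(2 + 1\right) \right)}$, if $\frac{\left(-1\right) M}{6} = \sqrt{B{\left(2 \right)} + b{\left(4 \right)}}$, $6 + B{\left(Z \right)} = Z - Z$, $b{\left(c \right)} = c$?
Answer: $-3$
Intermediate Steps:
$B{\left(Z \right)} = -6$ ($B{\left(Z \right)} = -6 + \left(Z - Z\right) = -6 + 0 = -6$)
$M = - 6 i \sqrt{2}$ ($M = - 6 \sqrt{-6 + 4} = - 6 \sqrt{-2} = - 6 i \sqrt{2} \approx - 8.4853 i$)
$-3 + M S{\left(\left(-1 + 1\right) \left(2 + 1\right) \right)} = -3 + - 6 i \sqrt{2} \left(\left(-1 + 1\right) \left(2 + 1\right)\right)^{2} = -3 + - 6 i \sqrt{2} \left(0 \cdot 3\right)^{2} = -3 + - 6 i \sqrt{2} \cdot 0^{2} = -3 + - 6 i \sqrt{2} \cdot 0 = -3 + 0 = -3$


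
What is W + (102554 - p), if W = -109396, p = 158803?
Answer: -165645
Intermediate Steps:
W + (102554 - p) = -109396 + (102554 - 1*158803) = -109396 + (102554 - 158803) = -109396 - 56249 = -165645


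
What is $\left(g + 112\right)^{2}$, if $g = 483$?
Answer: $354025$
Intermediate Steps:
$\left(g + 112\right)^{2} = \left(483 + 112\right)^{2} = 595^{2} = 354025$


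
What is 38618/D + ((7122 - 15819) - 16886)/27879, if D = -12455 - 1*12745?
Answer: -286887137/117091800 ≈ -2.4501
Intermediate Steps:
D = -25200 (D = -12455 - 12745 = -25200)
38618/D + ((7122 - 15819) - 16886)/27879 = 38618/(-25200) + ((7122 - 15819) - 16886)/27879 = 38618*(-1/25200) + (-8697 - 16886)*(1/27879) = -19309/12600 - 25583*1/27879 = -19309/12600 - 25583/27879 = -286887137/117091800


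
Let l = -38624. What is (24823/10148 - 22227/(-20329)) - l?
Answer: 7968810866171/206298692 ≈ 38628.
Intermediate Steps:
(24823/10148 - 22227/(-20329)) - l = (24823/10148 - 22227/(-20329)) - 1*(-38624) = (24823*(1/10148) - 22227*(-1/20329)) + 38624 = (24823/10148 + 22227/20329) + 38624 = 730186363/206298692 + 38624 = 7968810866171/206298692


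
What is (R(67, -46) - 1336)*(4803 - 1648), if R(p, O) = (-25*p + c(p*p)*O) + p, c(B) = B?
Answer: -660776890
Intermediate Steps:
R(p, O) = -24*p + O*p² (R(p, O) = (-25*p + (p*p)*O) + p = (-25*p + p²*O) + p = (-25*p + O*p²) + p = -24*p + O*p²)
(R(67, -46) - 1336)*(4803 - 1648) = (67*(-24 - 46*67) - 1336)*(4803 - 1648) = (67*(-24 - 3082) - 1336)*3155 = (67*(-3106) - 1336)*3155 = (-208102 - 1336)*3155 = -209438*3155 = -660776890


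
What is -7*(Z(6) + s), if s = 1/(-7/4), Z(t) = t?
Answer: -38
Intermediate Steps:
s = -4/7 (s = 1/(-7*1/4) = 1/(-7/4) = -4/7 ≈ -0.57143)
-7*(Z(6) + s) = -7*(6 - 4/7) = -7*38/7 = -38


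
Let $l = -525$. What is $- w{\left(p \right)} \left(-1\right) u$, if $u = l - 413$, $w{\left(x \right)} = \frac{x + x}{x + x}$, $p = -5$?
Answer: $-938$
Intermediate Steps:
$w{\left(x \right)} = 1$ ($w{\left(x \right)} = \frac{2 x}{2 x} = 2 x \frac{1}{2 x} = 1$)
$u = -938$ ($u = -525 - 413 = -938$)
$- w{\left(p \right)} \left(-1\right) u = \left(-1\right) 1 \left(-1\right) \left(-938\right) = \left(-1\right) \left(-1\right) \left(-938\right) = 1 \left(-938\right) = -938$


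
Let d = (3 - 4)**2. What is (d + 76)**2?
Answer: 5929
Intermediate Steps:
d = 1 (d = (-1)**2 = 1)
(d + 76)**2 = (1 + 76)**2 = 77**2 = 5929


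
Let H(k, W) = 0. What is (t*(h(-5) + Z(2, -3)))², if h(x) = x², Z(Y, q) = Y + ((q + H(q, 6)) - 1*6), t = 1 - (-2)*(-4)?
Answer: 15876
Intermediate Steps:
t = -7 (t = 1 - 1*8 = 1 - 8 = -7)
Z(Y, q) = -6 + Y + q (Z(Y, q) = Y + ((q + 0) - 1*6) = Y + (q - 6) = Y + (-6 + q) = -6 + Y + q)
(t*(h(-5) + Z(2, -3)))² = (-7*((-5)² + (-6 + 2 - 3)))² = (-7*(25 - 7))² = (-7*18)² = (-126)² = 15876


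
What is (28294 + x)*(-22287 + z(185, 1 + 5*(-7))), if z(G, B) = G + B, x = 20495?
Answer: -1079993304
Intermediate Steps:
z(G, B) = B + G
(28294 + x)*(-22287 + z(185, 1 + 5*(-7))) = (28294 + 20495)*(-22287 + ((1 + 5*(-7)) + 185)) = 48789*(-22287 + ((1 - 35) + 185)) = 48789*(-22287 + (-34 + 185)) = 48789*(-22287 + 151) = 48789*(-22136) = -1079993304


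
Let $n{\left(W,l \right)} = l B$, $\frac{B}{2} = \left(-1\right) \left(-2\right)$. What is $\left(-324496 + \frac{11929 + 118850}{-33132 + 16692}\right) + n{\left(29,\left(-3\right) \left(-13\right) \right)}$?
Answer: $- \frac{1777426793}{5480} \approx -3.2435 \cdot 10^{5}$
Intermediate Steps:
$B = 4$ ($B = 2 \left(\left(-1\right) \left(-2\right)\right) = 2 \cdot 2 = 4$)
$n{\left(W,l \right)} = 4 l$ ($n{\left(W,l \right)} = l 4 = 4 l$)
$\left(-324496 + \frac{11929 + 118850}{-33132 + 16692}\right) + n{\left(29,\left(-3\right) \left(-13\right) \right)} = \left(-324496 + \frac{11929 + 118850}{-33132 + 16692}\right) + 4 \left(\left(-3\right) \left(-13\right)\right) = \left(-324496 + \frac{130779}{-16440}\right) + 4 \cdot 39 = \left(-324496 + 130779 \left(- \frac{1}{16440}\right)\right) + 156 = \left(-324496 - \frac{43593}{5480}\right) + 156 = - \frac{1778281673}{5480} + 156 = - \frac{1777426793}{5480}$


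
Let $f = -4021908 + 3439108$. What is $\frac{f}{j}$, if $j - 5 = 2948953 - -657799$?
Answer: $- \frac{18800}{116347} \approx -0.16159$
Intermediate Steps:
$j = 3606757$ ($j = 5 + \left(2948953 - -657799\right) = 5 + \left(2948953 + 657799\right) = 5 + 3606752 = 3606757$)
$f = -582800$
$\frac{f}{j} = - \frac{582800}{3606757} = \left(-582800\right) \frac{1}{3606757} = - \frac{18800}{116347}$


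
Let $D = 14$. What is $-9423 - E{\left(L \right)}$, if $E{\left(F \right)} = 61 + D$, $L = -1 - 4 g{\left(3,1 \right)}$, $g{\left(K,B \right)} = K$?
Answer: $-9498$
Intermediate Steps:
$L = -13$ ($L = -1 - 12 = -13$)
$E{\left(F \right)} = 75$ ($E{\left(F \right)} = 61 + 14 = 75$)
$-9423 - E{\left(L \right)} = -9423 - 75 = -9498$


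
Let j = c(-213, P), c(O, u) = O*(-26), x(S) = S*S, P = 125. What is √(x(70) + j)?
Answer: √10438 ≈ 102.17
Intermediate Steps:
x(S) = S²
c(O, u) = -26*O
j = 5538 (j = -26*(-213) = 5538)
√(x(70) + j) = √(70² + 5538) = √(4900 + 5538) = √10438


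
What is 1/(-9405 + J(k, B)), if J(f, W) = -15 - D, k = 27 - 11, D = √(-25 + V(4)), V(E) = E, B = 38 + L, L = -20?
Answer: I/(√21 - 9420*I) ≈ -0.00010616 + 5.1643e-8*I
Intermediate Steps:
B = 18 (B = 38 - 20 = 18)
D = I*√21 (D = √(-25 + 4) = √(-21) = I*√21 ≈ 4.5826*I)
k = 16
J(f, W) = -15 - I*√21
1/(-9405 + J(k, B)) = 1/(-9405 + (-15 - I*√21)) = 1/(-9420 - I*√21)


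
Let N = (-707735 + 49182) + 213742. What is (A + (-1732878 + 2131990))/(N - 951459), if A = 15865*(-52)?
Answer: 212934/698135 ≈ 0.30500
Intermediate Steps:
A = -824980
N = -444811 (N = -658553 + 213742 = -444811)
(A + (-1732878 + 2131990))/(N - 951459) = (-824980 + (-1732878 + 2131990))/(-444811 - 951459) = (-824980 + 399112)/(-1396270) = -425868*(-1/1396270) = 212934/698135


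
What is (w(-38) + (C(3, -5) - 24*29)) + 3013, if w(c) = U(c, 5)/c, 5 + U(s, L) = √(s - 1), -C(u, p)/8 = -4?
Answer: 89267/38 - I*√39/38 ≈ 2349.1 - 0.16434*I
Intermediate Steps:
C(u, p) = 32 (C(u, p) = -8*(-4) = 32)
U(s, L) = -5 + √(-1 + s) (U(s, L) = -5 + √(s - 1) = -5 + √(-1 + s))
w(c) = (-5 + √(-1 + c))/c
(w(-38) + (C(3, -5) - 24*29)) + 3013 = ((-5 + √(-1 - 38))/(-38) + (32 - 24*29)) + 3013 = (-(-5 + √(-39))/38 + (32 - 696)) + 3013 = (-(-5 + I*√39)/38 - 664) + 3013 = ((5/38 - I*√39/38) - 664) + 3013 = (-25227/38 - I*√39/38) + 3013 = 89267/38 - I*√39/38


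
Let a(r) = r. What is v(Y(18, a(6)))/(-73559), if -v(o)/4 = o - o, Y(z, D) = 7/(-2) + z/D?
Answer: 0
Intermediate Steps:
Y(z, D) = -7/2 + z/D (Y(z, D) = 7*(-½) + z/D = -7/2 + z/D)
v(o) = 0 (v(o) = -4*(o - o) = -4*0 = 0)
v(Y(18, a(6)))/(-73559) = 0/(-73559) = 0*(-1/73559) = 0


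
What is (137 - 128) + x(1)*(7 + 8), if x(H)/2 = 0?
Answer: 9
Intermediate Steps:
x(H) = 0 (x(H) = 2*0 = 0)
(137 - 128) + x(1)*(7 + 8) = (137 - 128) + 0*(7 + 8) = 9 + 0*15 = 9 + 0 = 9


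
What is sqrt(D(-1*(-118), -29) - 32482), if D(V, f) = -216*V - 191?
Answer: I*sqrt(58161) ≈ 241.17*I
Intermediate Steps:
D(V, f) = -191 - 216*V
sqrt(D(-1*(-118), -29) - 32482) = sqrt((-191 - (-216)*(-118)) - 32482) = sqrt((-191 - 216*118) - 32482) = sqrt((-191 - 25488) - 32482) = sqrt(-25679 - 32482) = sqrt(-58161) = I*sqrt(58161)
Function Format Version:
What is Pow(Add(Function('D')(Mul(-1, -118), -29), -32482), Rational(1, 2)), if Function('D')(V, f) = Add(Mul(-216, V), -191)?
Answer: Mul(I, Pow(58161, Rational(1, 2))) ≈ Mul(241.17, I)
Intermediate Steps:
Function('D')(V, f) = Add(-191, Mul(-216, V))
Pow(Add(Function('D')(Mul(-1, -118), -29), -32482), Rational(1, 2)) = Pow(Add(Add(-191, Mul(-216, Mul(-1, -118))), -32482), Rational(1, 2)) = Pow(Add(Add(-191, Mul(-216, 118)), -32482), Rational(1, 2)) = Pow(Add(Add(-191, -25488), -32482), Rational(1, 2)) = Pow(Add(-25679, -32482), Rational(1, 2)) = Pow(-58161, Rational(1, 2)) = Mul(I, Pow(58161, Rational(1, 2)))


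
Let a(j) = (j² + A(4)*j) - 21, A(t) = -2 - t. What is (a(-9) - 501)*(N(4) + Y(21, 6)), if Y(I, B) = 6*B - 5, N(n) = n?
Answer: -13545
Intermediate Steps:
Y(I, B) = -5 + 6*B
a(j) = -21 + j² - 6*j (a(j) = (j² + (-2 - 1*4)*j) - 21 = (j² + (-2 - 4)*j) - 21 = (j² - 6*j) - 21 = -21 + j² - 6*j)
(a(-9) - 501)*(N(4) + Y(21, 6)) = ((-21 + (-9)² - 6*(-9)) - 501)*(4 + (-5 + 6*6)) = ((-21 + 81 + 54) - 501)*(4 + (-5 + 36)) = (114 - 501)*(4 + 31) = -387*35 = -13545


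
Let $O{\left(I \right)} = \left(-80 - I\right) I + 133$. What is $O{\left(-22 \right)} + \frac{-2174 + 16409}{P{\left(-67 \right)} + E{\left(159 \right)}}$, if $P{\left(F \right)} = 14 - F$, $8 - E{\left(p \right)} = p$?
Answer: $\frac{16879}{14} \approx 1205.6$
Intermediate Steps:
$E{\left(p \right)} = 8 - p$
$O{\left(I \right)} = 133 + I \left(-80 - I\right)$ ($O{\left(I \right)} = I \left(-80 - I\right) + 133 = 133 + I \left(-80 - I\right)$)
$O{\left(-22 \right)} + \frac{-2174 + 16409}{P{\left(-67 \right)} + E{\left(159 \right)}} = \left(133 - \left(-22\right)^{2} - -1760\right) + \frac{-2174 + 16409}{\left(14 - -67\right) + \left(8 - 159\right)} = \left(133 - 484 + 1760\right) + \frac{14235}{\left(14 + 67\right) + \left(8 - 159\right)} = \left(133 - 484 + 1760\right) + \frac{14235}{81 - 151} = 1409 + \frac{14235}{-70} = 1409 + 14235 \left(- \frac{1}{70}\right) = 1409 - \frac{2847}{14} = \frac{16879}{14}$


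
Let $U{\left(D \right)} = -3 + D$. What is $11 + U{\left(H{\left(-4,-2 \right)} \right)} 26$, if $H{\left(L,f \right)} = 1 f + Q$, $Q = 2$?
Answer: $-67$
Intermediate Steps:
$H{\left(L,f \right)} = 2 + f$ ($H{\left(L,f \right)} = 1 f + 2 = f + 2 = 2 + f$)
$11 + U{\left(H{\left(-4,-2 \right)} \right)} 26 = 11 + \left(-3 + \left(2 - 2\right)\right) 26 = 11 + \left(-3 + 0\right) 26 = 11 - 78 = -67$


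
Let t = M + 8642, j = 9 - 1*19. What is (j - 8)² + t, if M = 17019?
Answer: 25985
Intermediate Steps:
j = -10 (j = 9 - 19 = -10)
t = 25661 (t = 17019 + 8642 = 25661)
(j - 8)² + t = (-10 - 8)² + 25661 = (-18)² + 25661 = 324 + 25661 = 25985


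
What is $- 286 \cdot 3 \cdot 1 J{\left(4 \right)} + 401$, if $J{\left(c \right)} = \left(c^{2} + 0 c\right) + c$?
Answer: $-16759$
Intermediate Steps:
$J{\left(c \right)} = c + c^{2}$ ($J{\left(c \right)} = \left(c^{2} + 0\right) + c = c^{2} + c = c + c^{2}$)
$- 286 \cdot 3 \cdot 1 J{\left(4 \right)} + 401 = - 286 \cdot 3 \cdot 1 \cdot 4 \left(1 + 4\right) + 401 = - 286 \cdot 3 \cdot 4 \cdot 5 + 401 = - 286 \cdot 3 \cdot 20 + 401 = \left(-286\right) 60 + 401 = -17160 + 401 = -16759$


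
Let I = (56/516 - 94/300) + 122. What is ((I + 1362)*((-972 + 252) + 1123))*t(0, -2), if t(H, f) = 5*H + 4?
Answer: 7713806074/3225 ≈ 2.3919e+6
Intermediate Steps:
t(H, f) = 4 + 5*H
I = 785579/6450 (I = (56*(1/516) - 94*1/300) + 122 = (14/129 - 47/150) + 122 = -1321/6450 + 122 = 785579/6450 ≈ 121.80)
((I + 1362)*((-972 + 252) + 1123))*t(0, -2) = ((785579/6450 + 1362)*((-972 + 252) + 1123))*(4 + 5*0) = (9570479*(-720 + 1123)/6450)*(4 + 0) = ((9570479/6450)*403)*4 = (3856903037/6450)*4 = 7713806074/3225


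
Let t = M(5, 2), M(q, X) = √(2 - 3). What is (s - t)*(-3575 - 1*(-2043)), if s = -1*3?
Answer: 4596 + 1532*I ≈ 4596.0 + 1532.0*I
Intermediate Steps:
s = -3
M(q, X) = I (M(q, X) = √(-1) = I)
t = I ≈ 1.0*I
(s - t)*(-3575 - 1*(-2043)) = (-3 - I)*(-3575 - 1*(-2043)) = (-3 - I)*(-3575 + 2043) = (-3 - I)*(-1532) = 4596 + 1532*I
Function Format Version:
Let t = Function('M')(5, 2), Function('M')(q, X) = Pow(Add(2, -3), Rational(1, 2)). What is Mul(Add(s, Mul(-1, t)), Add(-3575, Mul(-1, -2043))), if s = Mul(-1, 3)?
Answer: Add(4596, Mul(1532, I)) ≈ Add(4596.0, Mul(1532.0, I))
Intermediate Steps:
s = -3
Function('M')(q, X) = I (Function('M')(q, X) = Pow(-1, Rational(1, 2)) = I)
t = I ≈ Mul(1.0000, I)
Mul(Add(s, Mul(-1, t)), Add(-3575, Mul(-1, -2043))) = Mul(Add(-3, Mul(-1, I)), Add(-3575, Mul(-1, -2043))) = Mul(Add(-3, Mul(-1, I)), Add(-3575, 2043)) = Mul(Add(-3, Mul(-1, I)), -1532) = Add(4596, Mul(1532, I))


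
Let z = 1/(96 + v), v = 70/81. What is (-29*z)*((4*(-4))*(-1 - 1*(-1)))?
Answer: 0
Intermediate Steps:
v = 70/81 (v = 70*(1/81) = 70/81 ≈ 0.86420)
z = 81/7846 (z = 1/(96 + 70/81) = 1/(7846/81) = 81/7846 ≈ 0.010324)
(-29*z)*((4*(-4))*(-1 - 1*(-1))) = (-29*81/7846)*((4*(-4))*(-1 - 1*(-1))) = -(-18792)*(-1 + 1)/3923 = -(-18792)*0/3923 = -2349/7846*0 = 0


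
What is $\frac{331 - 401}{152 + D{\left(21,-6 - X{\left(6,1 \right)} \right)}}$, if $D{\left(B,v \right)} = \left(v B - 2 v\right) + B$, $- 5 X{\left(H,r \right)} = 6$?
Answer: $- \frac{350}{409} \approx -0.85575$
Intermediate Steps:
$X{\left(H,r \right)} = - \frac{6}{5}$ ($X{\left(H,r \right)} = \left(- \frac{1}{5}\right) 6 = - \frac{6}{5}$)
$D{\left(B,v \right)} = B - 2 v + B v$ ($D{\left(B,v \right)} = \left(B v - 2 v\right) + B = \left(- 2 v + B v\right) + B = B - 2 v + B v$)
$\frac{331 - 401}{152 + D{\left(21,-6 - X{\left(6,1 \right)} \right)}} = \frac{331 - 401}{152 + \left(21 - 2 \left(-6 - - \frac{6}{5}\right) + 21 \left(-6 - - \frac{6}{5}\right)\right)} = - \frac{70}{152 + \left(21 - 2 \left(-6 + \frac{6}{5}\right) + 21 \left(-6 + \frac{6}{5}\right)\right)} = - \frac{70}{152 + \left(21 - - \frac{48}{5} + 21 \left(- \frac{24}{5}\right)\right)} = - \frac{70}{152 + \left(21 + \frac{48}{5} - \frac{504}{5}\right)} = - \frac{70}{152 - \frac{351}{5}} = - \frac{70}{\frac{409}{5}} = \left(-70\right) \frac{5}{409} = - \frac{350}{409}$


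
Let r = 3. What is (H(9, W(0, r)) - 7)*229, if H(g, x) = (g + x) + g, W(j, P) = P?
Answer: 3206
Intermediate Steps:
H(g, x) = x + 2*g
(H(9, W(0, r)) - 7)*229 = ((3 + 2*9) - 7)*229 = ((3 + 18) - 7)*229 = (21 - 7)*229 = 14*229 = 3206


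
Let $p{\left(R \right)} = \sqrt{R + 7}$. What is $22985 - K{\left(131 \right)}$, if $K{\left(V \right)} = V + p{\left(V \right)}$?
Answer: $22854 - \sqrt{138} \approx 22842.0$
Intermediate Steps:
$p{\left(R \right)} = \sqrt{7 + R}$
$K{\left(V \right)} = V + \sqrt{7 + V}$
$22985 - K{\left(131 \right)} = 22985 - \left(131 + \sqrt{7 + 131}\right) = 22985 - \left(131 + \sqrt{138}\right) = 22854 - \sqrt{138}$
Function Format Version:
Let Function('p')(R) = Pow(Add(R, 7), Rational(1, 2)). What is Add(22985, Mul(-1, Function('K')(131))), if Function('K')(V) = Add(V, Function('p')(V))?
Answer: Add(22854, Mul(-1, Pow(138, Rational(1, 2)))) ≈ 22842.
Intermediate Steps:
Function('p')(R) = Pow(Add(7, R), Rational(1, 2))
Function('K')(V) = Add(V, Pow(Add(7, V), Rational(1, 2)))
Add(22985, Mul(-1, Function('K')(131))) = Add(22985, Mul(-1, Add(131, Pow(Add(7, 131), Rational(1, 2))))) = Add(22985, Mul(-1, Add(131, Pow(138, Rational(1, 2))))) = Add(22985, Add(-131, Mul(-1, Pow(138, Rational(1, 2))))) = Add(22854, Mul(-1, Pow(138, Rational(1, 2))))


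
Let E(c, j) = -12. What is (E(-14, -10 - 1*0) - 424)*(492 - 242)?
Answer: -109000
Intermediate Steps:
(E(-14, -10 - 1*0) - 424)*(492 - 242) = (-12 - 424)*(492 - 242) = -436*250 = -109000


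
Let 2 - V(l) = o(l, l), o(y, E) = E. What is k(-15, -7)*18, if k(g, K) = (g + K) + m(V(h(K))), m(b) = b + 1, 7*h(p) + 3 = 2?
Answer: -2376/7 ≈ -339.43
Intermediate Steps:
h(p) = -1/7 (h(p) = -3/7 + (1/7)*2 = -3/7 + 2/7 = -1/7)
V(l) = 2 - l
m(b) = 1 + b
k(g, K) = 22/7 + K + g (k(g, K) = (g + K) + (1 + (2 - 1*(-1/7))) = (K + g) + (1 + (2 + 1/7)) = (K + g) + (1 + 15/7) = (K + g) + 22/7 = 22/7 + K + g)
k(-15, -7)*18 = (22/7 - 7 - 15)*18 = -132/7*18 = -2376/7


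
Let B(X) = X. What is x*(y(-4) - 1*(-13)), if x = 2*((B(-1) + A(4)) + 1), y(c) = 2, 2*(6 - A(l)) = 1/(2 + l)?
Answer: 355/2 ≈ 177.50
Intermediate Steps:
A(l) = 6 - 1/(2*(2 + l))
x = 71/6 (x = 2*((-1 + (23 + 12*4)/(2*(2 + 4))) + 1) = 2*((-1 + (½)*(23 + 48)/6) + 1) = 2*((-1 + (½)*(⅙)*71) + 1) = 2*((-1 + 71/12) + 1) = 2*(59/12 + 1) = 2*(71/12) = 71/6 ≈ 11.833)
x*(y(-4) - 1*(-13)) = 71*(2 - 1*(-13))/6 = 71*(2 + 13)/6 = (71/6)*15 = 355/2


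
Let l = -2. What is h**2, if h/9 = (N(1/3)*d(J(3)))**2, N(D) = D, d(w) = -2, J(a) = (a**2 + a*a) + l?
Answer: 16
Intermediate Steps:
J(a) = -2 + 2*a**2 (J(a) = (a**2 + a*a) - 2 = (a**2 + a**2) - 2 = 2*a**2 - 2 = -2 + 2*a**2)
h = 4 (h = 9*(-2/3)**2 = 9*(4/9) = 4)
h**2 = 4**2 = 16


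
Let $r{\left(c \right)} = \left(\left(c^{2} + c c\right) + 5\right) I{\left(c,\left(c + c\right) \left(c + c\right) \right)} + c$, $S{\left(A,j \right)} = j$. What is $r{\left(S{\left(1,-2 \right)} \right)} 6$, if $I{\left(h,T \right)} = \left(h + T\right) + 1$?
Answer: $1158$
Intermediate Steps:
$I{\left(h,T \right)} = 1 + T + h$ ($I{\left(h,T \right)} = \left(T + h\right) + 1 = 1 + T + h$)
$r{\left(c \right)} = c + \left(5 + 2 c^{2}\right) \left(1 + c + 4 c^{2}\right)$ ($r{\left(c \right)} = \left(\left(c^{2} + c c\right) + 5\right) \left(1 + \left(c + c\right) \left(c + c\right) + c\right) + c = \left(\left(c^{2} + c^{2}\right) + 5\right) \left(1 + 2 c 2 c + c\right) + c = \left(2 c^{2} + 5\right) \left(1 + 4 c^{2} + c\right) + c = \left(5 + 2 c^{2}\right) \left(1 + c + 4 c^{2}\right) + c = c + \left(5 + 2 c^{2}\right) \left(1 + c + 4 c^{2}\right)$)
$r{\left(S{\left(1,-2 \right)} \right)} 6 = \left(5 + 2 \left(-2\right)^{3} + 6 \left(-2\right) + 8 \left(-2\right)^{4} + 22 \left(-2\right)^{2}\right) 6 = \left(5 + 2 \left(-8\right) - 12 + 8 \cdot 16 + 22 \cdot 4\right) 6 = \left(5 - 16 - 12 + 128 + 88\right) 6 = 193 \cdot 6 = 1158$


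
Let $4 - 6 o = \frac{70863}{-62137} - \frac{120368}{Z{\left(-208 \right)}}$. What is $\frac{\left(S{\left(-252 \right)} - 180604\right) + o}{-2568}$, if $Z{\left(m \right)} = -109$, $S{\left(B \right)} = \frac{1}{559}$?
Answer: $\frac{4106837256415633}{58335759580176} \approx 70.4$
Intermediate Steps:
$S{\left(B \right)} = \frac{1}{559}$
$o = - \frac{7444490617}{40637598}$ ($o = \frac{2}{3} - \frac{\frac{70863}{-62137} - \frac{120368}{-109}}{6} = \frac{2}{3} - \frac{70863 \left(- \frac{1}{62137}\right) - - \frac{120368}{109}}{6} = \frac{2}{3} - \frac{- \frac{70863}{62137} + \frac{120368}{109}}{6} = \frac{2}{3} - \frac{7471582349}{40637598} = - \frac{7444490617}{40637598} \approx -183.19$)
$\frac{\left(S{\left(-252 \right)} - 180604\right) + o}{-2568} = \frac{\left(\frac{1}{559} - 180604\right) - \frac{7444490617}{40637598}}{-2568} = \left(- \frac{100957635}{559} - \frac{7444490617}{40637598}\right) \left(- \frac{1}{2568}\right) = \left(- \frac{4106837256415633}{22716417282}\right) \left(- \frac{1}{2568}\right) = \frac{4106837256415633}{58335759580176}$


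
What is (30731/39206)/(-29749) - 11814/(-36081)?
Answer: 4592674538035/14027562688938 ≈ 0.32740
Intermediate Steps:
(30731/39206)/(-29749) - 11814/(-36081) = (30731*(1/39206))*(-1/29749) - 11814*(-1/36081) = (30731/39206)*(-1/29749) + 3938/12027 = -30731/1166339294 + 3938/12027 = 4592674538035/14027562688938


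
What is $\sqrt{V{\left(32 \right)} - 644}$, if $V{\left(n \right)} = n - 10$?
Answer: $i \sqrt{622} \approx 24.94 i$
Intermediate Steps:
$V{\left(n \right)} = -10 + n$
$\sqrt{V{\left(32 \right)} - 644} = \sqrt{\left(-10 + 32\right) - 644} = \sqrt{22 - 644} = \sqrt{-622} = i \sqrt{622}$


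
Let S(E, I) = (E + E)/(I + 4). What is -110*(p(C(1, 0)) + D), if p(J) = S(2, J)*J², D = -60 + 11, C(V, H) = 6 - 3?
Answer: 33770/7 ≈ 4824.3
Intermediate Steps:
C(V, H) = 3
S(E, I) = 2*E/(4 + I) (S(E, I) = (2*E)/(4 + I) = 2*E/(4 + I))
D = -49
p(J) = 4*J²/(4 + J) (p(J) = (2*2/(4 + J))*J² = (4/(4 + J))*J² = 4*J²/(4 + J))
-110*(p(C(1, 0)) + D) = -110*(4*3²/(4 + 3) - 49) = -110*(4*9/7 - 49) = -110*(4*9*(⅐) - 49) = -110*(36/7 - 49) = -110*(-307/7) = 33770/7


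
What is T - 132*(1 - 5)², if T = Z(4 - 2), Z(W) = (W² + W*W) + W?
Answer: -2102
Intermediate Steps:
Z(W) = W + 2*W² (Z(W) = (W² + W²) + W = 2*W² + W = W + 2*W²)
T = 10 (T = (4 - 2)*(1 + 2*(4 - 2)) = 2*(1 + 2*2) = 2*(1 + 4) = 2*5 = 10)
T - 132*(1 - 5)² = 10 - 132*(1 - 5)² = 10 - 132*(-4)² = 10 - 132*16 = 10 - 2112 = -2102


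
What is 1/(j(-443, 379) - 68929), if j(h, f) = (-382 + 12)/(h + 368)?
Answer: -15/1033861 ≈ -1.4509e-5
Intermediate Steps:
j(h, f) = -370/(368 + h)
1/(j(-443, 379) - 68929) = 1/(-370/(368 - 443) - 68929) = 1/(-370/(-75) - 68929) = 1/(-370*(-1/75) - 68929) = 1/(74/15 - 68929) = 1/(-1033861/15) = -15/1033861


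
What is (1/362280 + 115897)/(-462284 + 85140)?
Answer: -41987165161/136631728320 ≈ -0.30730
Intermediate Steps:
(1/362280 + 115897)/(-462284 + 85140) = (1/362280 + 115897)/(-377144) = (41987165161/362280)*(-1/377144) = -41987165161/136631728320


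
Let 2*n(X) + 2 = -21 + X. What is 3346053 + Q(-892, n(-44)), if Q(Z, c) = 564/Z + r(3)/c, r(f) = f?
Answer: 49993367088/14941 ≈ 3.3461e+6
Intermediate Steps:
n(X) = -23/2 + X/2 (n(X) = -1 + (-21 + X)/2 = -1 + (-21/2 + X/2) = -23/2 + X/2)
Q(Z, c) = 3/c + 564/Z (Q(Z, c) = 564/Z + 3/c = 3/c + 564/Z)
3346053 + Q(-892, n(-44)) = 3346053 + (3/(-23/2 + (1/2)*(-44)) + 564/(-892)) = 3346053 + (3/(-23/2 - 22) + 564*(-1/892)) = 3346053 + (3/(-67/2) - 141/223) = 3346053 + (3*(-2/67) - 141/223) = 3346053 + (-6/67 - 141/223) = 3346053 - 10785/14941 = 49993367088/14941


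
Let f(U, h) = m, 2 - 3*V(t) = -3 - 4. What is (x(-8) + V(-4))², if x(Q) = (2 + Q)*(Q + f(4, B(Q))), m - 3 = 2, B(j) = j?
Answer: 441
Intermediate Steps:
m = 5 (m = 3 + 2 = 5)
V(t) = 3 (V(t) = ⅔ - (-3 - 4)/3 = ⅔ - ⅓*(-7) = ⅔ + 7/3 = 3)
f(U, h) = 5
x(Q) = (2 + Q)*(5 + Q) (x(Q) = (2 + Q)*(Q + 5) = (2 + Q)*(5 + Q))
(x(-8) + V(-4))² = ((10 + (-8)² + 7*(-8)) + 3)² = ((10 + 64 - 56) + 3)² = (18 + 3)² = 21² = 441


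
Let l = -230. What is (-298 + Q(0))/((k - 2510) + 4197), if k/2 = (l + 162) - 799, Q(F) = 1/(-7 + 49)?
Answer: 12515/1974 ≈ 6.3399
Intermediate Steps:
Q(F) = 1/42
k = -1734 (k = 2*((-230 + 162) - 799) = 2*(-68 - 799) = 2*(-867) = -1734)
(-298 + Q(0))/((k - 2510) + 4197) = (-298 + 1/42)/((-1734 - 2510) + 4197) = -12515/(42*(-4244 + 4197)) = -12515/42/(-47) = -12515/42*(-1/47) = 12515/1974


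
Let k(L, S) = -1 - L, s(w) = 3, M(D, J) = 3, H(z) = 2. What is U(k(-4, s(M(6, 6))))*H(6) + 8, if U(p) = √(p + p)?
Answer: 8 + 2*√6 ≈ 12.899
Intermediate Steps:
U(p) = √2*√p (U(p) = √(2*p) = √2*√p)
U(k(-4, s(M(6, 6))))*H(6) + 8 = (√2*√(-1 - 1*(-4)))*2 + 8 = (√2*√(-1 + 4))*2 + 8 = (√2*√3)*2 + 8 = √6*2 + 8 = 2*√6 + 8 = 8 + 2*√6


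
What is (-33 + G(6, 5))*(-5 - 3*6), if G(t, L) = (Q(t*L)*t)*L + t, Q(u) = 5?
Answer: -2829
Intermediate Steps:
G(t, L) = t + 5*L*t (G(t, L) = (5*t)*L + t = 5*L*t + t = t + 5*L*t)
(-33 + G(6, 5))*(-5 - 3*6) = (-33 + 6*(1 + 5*5))*(-5 - 3*6) = (-33 + 6*(1 + 25))*(-5 - 18) = (-33 + 6*26)*(-23) = (-33 + 156)*(-23) = 123*(-23) = -2829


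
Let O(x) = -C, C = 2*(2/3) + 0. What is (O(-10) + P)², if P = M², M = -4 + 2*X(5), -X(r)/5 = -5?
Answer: 40246336/9 ≈ 4.4718e+6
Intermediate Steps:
X(r) = 25 (X(r) = -5*(-5) = 25)
M = 46 (M = -4 + 2*25 = -4 + 50 = 46)
P = 2116 (P = 46² = 2116)
C = 4/3 (C = 2*(2*(⅓)) + 0 = 2*(⅔) + 0 = 4/3 + 0 = 4/3 ≈ 1.3333)
O(x) = -4/3 (O(x) = -1*4/3 = -4/3)
(O(-10) + P)² = (-4/3 + 2116)² = (6344/3)² = 40246336/9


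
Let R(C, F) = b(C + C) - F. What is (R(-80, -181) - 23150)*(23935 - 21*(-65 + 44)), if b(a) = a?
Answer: -563792504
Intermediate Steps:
R(C, F) = -F + 2*C (R(C, F) = (C + C) - F = 2*C - F = -F + 2*C)
(R(-80, -181) - 23150)*(23935 - 21*(-65 + 44)) = ((-1*(-181) + 2*(-80)) - 23150)*(23935 - 21*(-65 + 44)) = ((181 - 160) - 23150)*(23935 - 21*(-21)) = (21 - 23150)*(23935 + 441) = -23129*24376 = -563792504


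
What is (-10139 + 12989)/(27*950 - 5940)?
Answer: 95/657 ≈ 0.14460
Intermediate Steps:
(-10139 + 12989)/(27*950 - 5940) = 2850/(25650 - 5940) = 2850/19710 = 2850*(1/19710) = 95/657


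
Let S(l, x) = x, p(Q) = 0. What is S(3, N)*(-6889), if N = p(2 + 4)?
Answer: 0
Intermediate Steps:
N = 0
S(3, N)*(-6889) = 0*(-6889) = 0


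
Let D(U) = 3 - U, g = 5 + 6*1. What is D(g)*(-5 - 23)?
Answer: 224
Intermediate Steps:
g = 11 (g = 5 + 6 = 11)
D(g)*(-5 - 23) = (3 - 1*11)*(-5 - 23) = (3 - 11)*(-28) = -8*(-28) = 224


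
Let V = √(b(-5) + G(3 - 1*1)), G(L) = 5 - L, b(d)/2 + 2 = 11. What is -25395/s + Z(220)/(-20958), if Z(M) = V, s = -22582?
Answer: 25395/22582 - √21/20958 ≈ 1.1243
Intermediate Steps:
b(d) = 18 (b(d) = -4 + 2*11 = -4 + 22 = 18)
V = √21 (V = √(18 + (5 - (3 - 1*1))) = √(18 + (5 - (3 - 1))) = √(18 + (5 - 1*2)) = √(18 + (5 - 2)) = √(18 + 3) = √21 ≈ 4.5826)
Z(M) = √21
-25395/s + Z(220)/(-20958) = -25395/(-22582) + √21/(-20958) = -25395*(-1/22582) + √21*(-1/20958) = 25395/22582 - √21/20958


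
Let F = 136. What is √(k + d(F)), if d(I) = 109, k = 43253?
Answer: 3*√4818 ≈ 208.24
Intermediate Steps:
√(k + d(F)) = √(43253 + 109) = √43362 = 3*√4818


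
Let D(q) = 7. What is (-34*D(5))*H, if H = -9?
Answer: 2142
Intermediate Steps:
(-34*D(5))*H = -34*7*(-9) = -238*(-9) = 2142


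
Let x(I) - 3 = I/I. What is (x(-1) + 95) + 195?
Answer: 294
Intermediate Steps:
x(I) = 4 (x(I) = 3 + I/I = 3 + 1 = 4)
(x(-1) + 95) + 195 = (4 + 95) + 195 = 99 + 195 = 294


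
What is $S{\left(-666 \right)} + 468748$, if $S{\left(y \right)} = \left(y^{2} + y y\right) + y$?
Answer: $1355194$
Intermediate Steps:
$S{\left(y \right)} = y + 2 y^{2}$ ($S{\left(y \right)} = \left(y^{2} + y^{2}\right) + y = 2 y^{2} + y = y + 2 y^{2}$)
$S{\left(-666 \right)} + 468748 = - 666 \left(1 + 2 \left(-666\right)\right) + 468748 = - 666 \left(1 - 1332\right) + 468748 = \left(-666\right) \left(-1331\right) + 468748 = 886446 + 468748 = 1355194$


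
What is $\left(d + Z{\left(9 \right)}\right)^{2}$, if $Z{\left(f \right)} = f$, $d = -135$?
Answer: $15876$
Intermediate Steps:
$\left(d + Z{\left(9 \right)}\right)^{2} = \left(-135 + 9\right)^{2} = \left(-126\right)^{2} = 15876$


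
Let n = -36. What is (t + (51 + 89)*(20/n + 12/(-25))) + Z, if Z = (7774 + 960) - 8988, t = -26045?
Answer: -1189979/45 ≈ -26444.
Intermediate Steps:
Z = -254 (Z = 8734 - 8988 = -254)
(t + (51 + 89)*(20/n + 12/(-25))) + Z = (-26045 + (51 + 89)*(20/(-36) + 12/(-25))) - 254 = (-26045 + 140*(20*(-1/36) + 12*(-1/25))) - 254 = (-26045 + 140*(-5/9 - 12/25)) - 254 = (-26045 + 140*(-233/225)) - 254 = (-26045 - 6524/45) - 254 = -1178549/45 - 254 = -1189979/45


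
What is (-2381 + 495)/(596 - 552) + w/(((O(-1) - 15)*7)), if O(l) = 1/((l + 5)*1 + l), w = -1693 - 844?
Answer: -5591/308 ≈ -18.153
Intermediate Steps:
w = -2537
O(l) = 1/(5 + 2*l) (O(l) = 1/((5 + l)*1 + l) = 1/((5 + l) + l) = 1/(5 + 2*l))
(-2381 + 495)/(596 - 552) + w/(((O(-1) - 15)*7)) = (-2381 + 495)/(596 - 552) - 2537*1/(7*(1/(5 + 2*(-1)) - 15)) = -1886/44 - 2537*1/(7*(1/(5 - 2) - 15)) = -1886*1/44 - 2537*1/(7*(1/3 - 15)) = -943/22 - 2537*1/(7*(⅓ - 15)) = -943/22 - 2537/((-44/3*7)) = -943/22 - 2537/(-308/3) = -943/22 - 2537*(-3/308) = -943/22 + 7611/308 = -5591/308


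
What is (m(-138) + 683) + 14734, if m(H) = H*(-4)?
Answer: 15969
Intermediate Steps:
m(H) = -4*H
(m(-138) + 683) + 14734 = (-4*(-138) + 683) + 14734 = (552 + 683) + 14734 = 1235 + 14734 = 15969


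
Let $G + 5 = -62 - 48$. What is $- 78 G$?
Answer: $8970$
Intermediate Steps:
$G = -115$ ($G = -5 - 110 = -115$)
$- 78 G = \left(-78\right) \left(-115\right) = 8970$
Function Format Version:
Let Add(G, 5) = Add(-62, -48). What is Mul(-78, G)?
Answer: 8970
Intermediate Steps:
G = -115 (G = Add(-5, Add(-62, -48)) = Add(-5, -110) = -115)
Mul(-78, G) = Mul(-78, -115) = 8970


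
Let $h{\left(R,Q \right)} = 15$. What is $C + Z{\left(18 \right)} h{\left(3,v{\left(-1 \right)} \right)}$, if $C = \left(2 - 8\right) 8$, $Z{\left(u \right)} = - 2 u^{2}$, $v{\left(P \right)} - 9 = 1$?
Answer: $-9768$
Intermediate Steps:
$v{\left(P \right)} = 10$ ($v{\left(P \right)} = 9 + 1 = 10$)
$C = -48$ ($C = \left(-6\right) 8 = -48$)
$C + Z{\left(18 \right)} h{\left(3,v{\left(-1 \right)} \right)} = -48 + - 2 \cdot 18^{2} \cdot 15 = -48 + \left(-2\right) 324 \cdot 15 = -48 - 9720 = -9768$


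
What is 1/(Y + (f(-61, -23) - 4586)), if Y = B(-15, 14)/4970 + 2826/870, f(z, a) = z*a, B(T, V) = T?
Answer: -144130/458298051 ≈ -0.00031449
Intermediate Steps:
f(z, a) = a*z
Y = 467739/144130 (Y = -15/4970 + 2826/870 = -15*1/4970 + 2826*(1/870) = -3/994 + 471/145 = 467739/144130 ≈ 3.2453)
1/(Y + (f(-61, -23) - 4586)) = 1/(467739/144130 + (-23*(-61) - 4586)) = 1/(467739/144130 + (1403 - 4586)) = 1/(467739/144130 - 3183) = 1/(-458298051/144130) = -144130/458298051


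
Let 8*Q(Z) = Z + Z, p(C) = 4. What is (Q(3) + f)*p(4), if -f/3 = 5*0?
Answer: 3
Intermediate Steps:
Q(Z) = Z/4 (Q(Z) = (Z + Z)/8 = (2*Z)/8 = Z/4)
f = 0 (f = -15*0 = -3*0 = 0)
(Q(3) + f)*p(4) = ((¼)*3 + 0)*4 = (¾ + 0)*4 = (¾)*4 = 3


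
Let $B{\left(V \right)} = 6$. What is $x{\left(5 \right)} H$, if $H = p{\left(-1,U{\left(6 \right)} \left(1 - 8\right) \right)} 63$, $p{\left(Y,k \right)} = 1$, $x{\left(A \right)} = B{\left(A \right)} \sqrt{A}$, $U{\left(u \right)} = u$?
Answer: $378 \sqrt{5} \approx 845.23$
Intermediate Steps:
$x{\left(A \right)} = 6 \sqrt{A}$
$H = 63$ ($H = 1 \cdot 63 = 63$)
$x{\left(5 \right)} H = 6 \sqrt{5} \cdot 63 = 378 \sqrt{5}$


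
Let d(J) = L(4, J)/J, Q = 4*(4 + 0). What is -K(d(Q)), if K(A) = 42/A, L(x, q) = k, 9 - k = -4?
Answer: -672/13 ≈ -51.692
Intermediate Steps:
k = 13 (k = 9 - 1*(-4) = 9 + 4 = 13)
Q = 16 (Q = 4*4 = 16)
L(x, q) = 13
d(J) = 13/J
-K(d(Q)) = -42/(13/16) = -42/(13*(1/16)) = -42/13/16 = -42*16/13 = -1*672/13 = -672/13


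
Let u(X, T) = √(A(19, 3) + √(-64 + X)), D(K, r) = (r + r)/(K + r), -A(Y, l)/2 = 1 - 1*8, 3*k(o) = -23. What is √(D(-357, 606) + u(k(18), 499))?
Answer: √(301788 + 20667*√3*√(42 + I*√645))/249 ≈ 2.966 + 0.18314*I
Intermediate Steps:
k(o) = -23/3 (k(o) = (⅓)*(-23) = -23/3)
A(Y, l) = 14 (A(Y, l) = -2*(1 - 1*8) = -2*(1 - 8) = -2*(-7) = 14)
D(K, r) = 2*r/(K + r) (D(K, r) = (2*r)/(K + r) = 2*r/(K + r))
u(X, T) = √(14 + √(-64 + X))
√(D(-357, 606) + u(k(18), 499)) = √(2*606/(-357 + 606) + √(14 + √(-64 - 23/3))) = √(2*606/249 + √(14 + √(-215/3))) = √(2*606*(1/249) + √(14 + I*√645/3)) = √(404/83 + √(14 + I*√645/3))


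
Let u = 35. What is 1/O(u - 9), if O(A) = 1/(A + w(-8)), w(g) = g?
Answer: 18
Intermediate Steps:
O(A) = 1/(-8 + A) (O(A) = 1/(A - 8) = 1/(-8 + A))
1/O(u - 9) = 1/(1/(-8 + (35 - 9))) = 1/(1/(-8 + 26)) = 1/(1/18) = 18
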